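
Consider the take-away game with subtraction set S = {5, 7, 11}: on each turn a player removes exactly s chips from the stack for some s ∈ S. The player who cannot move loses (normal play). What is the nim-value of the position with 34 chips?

0

n :  0  1  2  3  4  5  6  7  8  9 10 11 12 13 14 15 16 17 18 19 20 21 22 23 24 25 26 27 28 29 30 31 32 33 34
G :  0  0  0  0  0  1  1  1  1  1  2  2  2  2  2  3  0  0  0  0  0  1  1  1  1  1  2  2  2  2  2  3  0  0  0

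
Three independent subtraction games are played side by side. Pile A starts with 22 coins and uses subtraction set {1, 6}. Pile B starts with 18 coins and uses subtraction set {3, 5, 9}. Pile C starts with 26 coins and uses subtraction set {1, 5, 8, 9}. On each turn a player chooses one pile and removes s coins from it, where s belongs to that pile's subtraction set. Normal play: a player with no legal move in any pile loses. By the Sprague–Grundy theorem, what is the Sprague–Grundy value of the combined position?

Pile A, S = {1, 6}:
G(0) = 0
G(1) = mex{0} = 1
G(2) = mex{1} = 0
G(3) = mex{0} = 1
G(4) = mex{1} = 0
G(5) = mex{0} = 1
G(6) = mex{1,0} = 2
G(7) = mex{2,1} = 0
G(8) = mex{0,0} = 1
G(9) = mex{1,1} = 0
G(10) = mex{0,0} = 1
G(11) = mex{1,1} = 0
G(12) = mex{0,2} = 1
G(13) = mex{1,0} = 2
G(14) = mex{2,1} = 0
G(15) = mex{0,0} = 1
G(16) = mex{1,1} = 0
G(17) = mex{0,0} = 1
G(18) = mex{1,1} = 0
G(19) = mex{0,2} = 1
G(20) = mex{1,0} = 2
G(21) = mex{2,1} = 0
G(22) = mex{0,0} = 1
G_A(22) = 1.
Pile B, S = {3, 5, 9}:
n :  0  1  2  3  4  5  6  7  8  9 10 11 12 13 14 15 16 17 18
G :  0  0  0  1  1  1  2  2  0  3  3  1  0  2  0  1  0  1  0
G_B(18) = 0.
Pile C, S = {1, 5, 8, 9}:
n :  0  1  2  3  4  5  6  7  8  9 10 11 12 13 14 15 16 17 18 19 20 21 22 23 24 25 26
G :  0  1  0  1  0  1  0  1  2  3  2  3  2  3  2  3  0  1  0  1  0  1  0  1  2  3  2
G_C(26) = 2.
Combined Grundy value = 1 ⊕ 0 ⊕ 2 = 3.

3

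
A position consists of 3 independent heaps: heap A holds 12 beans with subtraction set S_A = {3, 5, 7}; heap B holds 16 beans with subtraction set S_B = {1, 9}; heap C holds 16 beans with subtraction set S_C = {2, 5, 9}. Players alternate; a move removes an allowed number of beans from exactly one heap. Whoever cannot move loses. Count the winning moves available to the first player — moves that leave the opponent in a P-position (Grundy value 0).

6

Heap A, S = {3, 5, 7}:
G(0) = 0
G(1) = mex{} = 0
G(2) = mex{} = 0
G(3) = mex{0} = 1
G(4) = mex{0} = 1
G(5) = mex{0,0} = 1
G(6) = mex{1,0} = 2
G(7) = mex{1,0,0} = 2
G(8) = mex{1,1,0} = 2
G(9) = mex{2,1,0} = 3
G(10) = mex{2,1,1} = 0
G(11) = mex{2,2,1} = 0
G(12) = mex{3,2,1} = 0
G_A(12) = 0.
Heap B, S = {1, 9}:
n :  0  1  2  3  4  5  6  7  8  9 10 11 12 13 14 15 16
G :  0  1  0  1  0  1  0  1  0  1  0  1  0  1  0  1  0
G_B(16) = 0.
Heap C, S = {2, 5, 9}:
G(0) = 0
G(1) = mex{} = 0
G(2) = mex{0} = 1
G(3) = mex{0} = 1
G(4) = mex{1} = 0
G(5) = mex{1,0} = 2
G(6) = mex{0,0} = 1
G(7) = mex{2,1} = 0
G(8) = mex{1,1} = 0
G(9) = mex{0,0,0} = 1
G(10) = mex{0,2,0} = 1
G(11) = mex{1,1,1} = 0
G(12) = mex{1,0,1} = 2
G(13) = mex{0,0,0} = 1
G(14) = mex{2,1,2} = 0
G(15) = mex{1,1,1} = 0
G(16) = mex{0,0,0} = 1
G_C(16) = 1.
Combined Grundy value = 0 ⊕ 0 ⊕ 1 = 1.
A winning move leaves total XOR = 0, i.e. changes one component's Grundy value g to g ⊕ X where X is the current total.
Heap A: need g' = 0⊕1 = 1. Options: 12−3→G=3, 12−5→G=2, 12−7→G=1. Hits: 1.
Heap B: need g' = 0⊕1 = 1. Options: 16−1→G=1, 16−9→G=1. Hits: 2.
Heap C: need g' = 1⊕1 = 0. Options: 16−2→G=0, 16−5→G=0, 16−9→G=0. Hits: 3.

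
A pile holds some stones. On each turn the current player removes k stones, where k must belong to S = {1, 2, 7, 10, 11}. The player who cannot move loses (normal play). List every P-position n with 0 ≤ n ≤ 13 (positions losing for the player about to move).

0, 3, 6, 9, 12

n :  0  1  2  3  4  5  6  7  8  9 10 11 12 13
G :  0  1  2  0  1  2  0  1  2  0  1  2  0  1
P-positions are exactly the n with G(n) = 0.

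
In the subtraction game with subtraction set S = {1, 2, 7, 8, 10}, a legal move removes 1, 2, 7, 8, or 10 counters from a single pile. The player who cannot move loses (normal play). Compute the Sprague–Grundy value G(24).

0

G(0) = 0
G(1) = mex{0} = 1
G(2) = mex{1,0} = 2
G(3) = mex{2,1} = 0
G(4) = mex{0,2} = 1
G(5) = mex{1,0} = 2
G(6) = mex{2,1} = 0
G(7) = mex{0,2,0} = 1
G(8) = mex{1,0,1,0} = 2
G(9) = mex{2,1,2,1} = 0
G(10) = mex{0,2,0,2,0} = 1
G(11) = mex{1,0,1,0,1} = 2
G(12) = mex{2,1,2,1,2} = 0
G(13) = mex{0,2,0,2,0} = 1
G(14) = mex{1,0,1,0,1} = 2
G(15) = mex{2,1,2,1,2} = 0
G(16) = mex{0,2,0,2,0} = 1
G(17) = mex{1,0,1,0,1} = 2
G(18) = mex{2,1,2,1,2} = 0
G(19) = mex{0,2,0,2,0} = 1
G(20) = mex{1,0,1,0,1} = 2
G(21) = mex{2,1,2,1,2} = 0
G(22) = mex{0,2,0,2,0} = 1
G(23) = mex{1,0,1,0,1} = 2
G(24) = mex{2,1,2,1,2} = 0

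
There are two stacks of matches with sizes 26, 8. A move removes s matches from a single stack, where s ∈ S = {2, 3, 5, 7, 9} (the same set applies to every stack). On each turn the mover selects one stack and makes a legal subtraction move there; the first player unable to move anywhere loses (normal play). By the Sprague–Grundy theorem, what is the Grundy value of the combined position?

6

All stacks use S = {2, 3, 5, 7, 9}:
n :  0  1  2  3  4  5  6  7  8  9 10 11 12 13 14 15 16 17 18 19 20 21 22 23 24 25 26
G :  0  0  1  1  2  2  3  3  4  4  5  0  0  1  1  2  2  3  3  4  4  5  0  0  1  1  2
Stack A: G(26) = 2.
Stack B: G(8) = 4.
Combined Grundy value = 2 ⊕ 4 = 6.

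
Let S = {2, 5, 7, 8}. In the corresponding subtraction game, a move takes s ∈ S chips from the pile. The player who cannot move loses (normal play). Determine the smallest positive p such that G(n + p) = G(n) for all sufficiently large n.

23

G(0) = 0
G(1) = mex{} = 0
G(2) = mex{0} = 1
G(3) = mex{0} = 1
G(4) = mex{1} = 0
G(5) = mex{1,0} = 2
G(6) = mex{0,0} = 1
G(7) = mex{2,1,0} = 3
G(8) = mex{1,1,0,0} = 2
G(9) = mex{3,0,1,0} = 2
G(10) = mex{2,2,1,1} = 0
G(11) = mex{2,1,0,1} = 3
G(12) = mex{0,3,2,0} = 1
G(13) = mex{3,2,1,2} = 0
G(14) = mex{1,2,3,1} = 0
G(15) = mex{0,0,2,3} = 1
G(16) = mex{0,3,2,2} = 1
G(17) = mex{1,1,0,2} = 3
G(18) = mex{1,0,3,0} = 2
G(19) = mex{3,0,1,3} = 2
G(20) = mex{2,1,0,1} = 3
G(21) = mex{2,1,0,0} = 3
G(22) = mex{3,3,1,0} = 2
G(23) = mex{3,2,1,1} = 0
G(24) = mex{2,2,3,1} = 0
G(25) = mex{0,3,2,3} = 1
G(26) = mex{0,3,2,2} = 1
G(27) = mex{1,2,3,2} = 0
G(28) = mex{1,0,3,3} = 2
G(29) = mex{0,0,2,3} = 1
G(30) = mex{2,1,0,2} = 3
G(31) = mex{1,1,0,0} = 2
G(32) = mex{3,0,1,0} = 2
G(33) = mex{2,2,1,1} = 0
G(34) = mex{2,1,0,1} = 3
G(35) = mex{0,3,2,0} = 1
G(36) = mex{3,2,1,2} = 0
G(37) = mex{1,2,3,1} = 0
G(38) = mex{0,0,2,3} = 1
G(39) = mex{0,3,2,2} = 1
G(40) = mex{1,1,0,2} = 3
G(41) = mex{1,0,3,0} = 2
G(42) = mex{3,0,1,3} = 2
G(43) = mex{2,1,0,1} = 3
G(44) = mex{2,1,0,0} = 3
G(45) = mex{3,3,1,0} = 2
G(46) = mex{3,2,1,1} = 0
G(47) = mex{2,2,3,1} = 0
G(n+23) = G(n) holds for n = 0,…,7 (a full window of length max(S) = 8), so the sequence is purely periodic with period 23.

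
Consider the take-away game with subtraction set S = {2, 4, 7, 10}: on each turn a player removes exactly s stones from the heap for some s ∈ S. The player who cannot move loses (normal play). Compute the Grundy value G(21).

G(0) = 0
G(1) = mex{} = 0
G(2) = mex{0} = 1
G(3) = mex{0} = 1
G(4) = mex{1,0} = 2
G(5) = mex{1,0} = 2
G(6) = mex{2,1} = 0
G(7) = mex{2,1,0} = 3
G(8) = mex{0,2,0} = 1
G(9) = mex{3,2,1} = 0
G(10) = mex{1,0,1,0} = 2
G(11) = mex{0,3,2,0} = 1
G(12) = mex{2,1,2,1} = 0
G(13) = mex{1,0,0,1} = 2
G(14) = mex{0,2,3,2} = 1
G(15) = mex{2,1,1,2} = 0
G(16) = mex{1,0,0,0} = 2
G(17) = mex{0,2,2,3} = 1
G(18) = mex{2,1,1,1} = 0
G(19) = mex{1,0,0,0} = 2
G(20) = mex{0,2,2,2} = 1
G(21) = mex{2,1,1,1} = 0

0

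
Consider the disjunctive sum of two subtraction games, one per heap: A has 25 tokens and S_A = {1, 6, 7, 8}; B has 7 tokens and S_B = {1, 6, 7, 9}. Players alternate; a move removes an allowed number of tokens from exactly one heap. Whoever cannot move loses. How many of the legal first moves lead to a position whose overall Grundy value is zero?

Heap A, S = {1, 6, 7, 8}:
G(0) = 0
G(1) = mex{0} = 1
G(2) = mex{1} = 0
G(3) = mex{0} = 1
G(4) = mex{1} = 0
G(5) = mex{0} = 1
G(6) = mex{1,0} = 2
G(7) = mex{2,1,0} = 3
G(8) = mex{3,0,1,0} = 2
G(9) = mex{2,1,0,1} = 3
G(10) = mex{3,0,1,0} = 2
G(11) = mex{2,1,0,1} = 3
G(12) = mex{3,2,1,0} = 4
G(13) = mex{4,3,2,1} = 0
G(14) = mex{0,2,3,2} = 1
G(15) = mex{1,3,2,3} = 0
G(16) = mex{0,2,3,2} = 1
G(17) = mex{1,3,2,3} = 0
G(18) = mex{0,4,3,2} = 1
G(19) = mex{1,0,4,3} = 2
G(20) = mex{2,1,0,4} = 3
G(21) = mex{3,0,1,0} = 2
G(22) = mex{2,1,0,1} = 3
G(23) = mex{3,0,1,0} = 2
G(24) = mex{2,1,0,1} = 3
G(25) = mex{3,2,1,0} = 4
G_A(25) = 4.
Heap B, S = {1, 6, 7, 9}:
G(0) = 0
G(1) = mex{0} = 1
G(2) = mex{1} = 0
G(3) = mex{0} = 1
G(4) = mex{1} = 0
G(5) = mex{0} = 1
G(6) = mex{1,0} = 2
G(7) = mex{2,1,0} = 3
G_B(7) = 3.
Combined Grundy value = 4 ⊕ 3 = 7.
A winning move leaves total XOR = 0, i.e. changes one component's Grundy value g to g ⊕ X where X is the current total.
Heap A: need g' = 4⊕7 = 3. Options: 25−1→G=3, 25−6→G=2, 25−7→G=1, 25−8→G=0. Hits: 1.
Heap B: need g' = 3⊕7 = 4. Options: 7−1→G=2, 7−6→G=1, 7−7→G=0. Hits: 0.

1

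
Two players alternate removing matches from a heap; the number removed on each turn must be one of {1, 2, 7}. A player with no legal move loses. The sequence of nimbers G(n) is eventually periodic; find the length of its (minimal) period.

3

n :  0  1  2  3  4  5  6  7  8  9 10 11 12 13 14
G :  0  1  2  0  1  2  0  1  2  0  1  2  0  1  2
G(n+3) = G(n) holds for n = 0,…,6 (a full window of length max(S) = 7), so the sequence is purely periodic with period 3.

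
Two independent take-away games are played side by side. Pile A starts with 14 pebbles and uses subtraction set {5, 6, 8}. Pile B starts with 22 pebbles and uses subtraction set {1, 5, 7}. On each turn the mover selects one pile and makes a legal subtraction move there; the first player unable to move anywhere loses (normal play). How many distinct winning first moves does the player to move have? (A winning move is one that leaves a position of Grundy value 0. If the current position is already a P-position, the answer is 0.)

Pile A, S = {5, 6, 8}:
G(0) = 0
G(1) = mex{} = 0
G(2) = mex{} = 0
G(3) = mex{} = 0
G(4) = mex{} = 0
G(5) = mex{0} = 1
G(6) = mex{0,0} = 1
G(7) = mex{0,0} = 1
G(8) = mex{0,0,0} = 1
G(9) = mex{0,0,0} = 1
G(10) = mex{1,0,0} = 2
G(11) = mex{1,1,0} = 2
G(12) = mex{1,1,0} = 2
G(13) = mex{1,1,1} = 0
G(14) = mex{1,1,1} = 0
G_A(14) = 0.
Pile B, S = {1, 5, 7}:
G(0) = 0
G(1) = mex{0} = 1
G(2) = mex{1} = 0
G(3) = mex{0} = 1
G(4) = mex{1} = 0
G(5) = mex{0,0} = 1
G(6) = mex{1,1} = 0
G(7) = mex{0,0,0} = 1
G(8) = mex{1,1,1} = 0
G(9) = mex{0,0,0} = 1
G(10) = mex{1,1,1} = 0
G(11) = mex{0,0,0} = 1
G(12) = mex{1,1,1} = 0
G(13) = mex{0,0,0} = 1
G(14) = mex{1,1,1} = 0
G(15) = mex{0,0,0} = 1
G(16) = mex{1,1,1} = 0
G(17) = mex{0,0,0} = 1
G(18) = mex{1,1,1} = 0
G(19) = mex{0,0,0} = 1
G(20) = mex{1,1,1} = 0
G(21) = mex{0,0,0} = 1
G(22) = mex{1,1,1} = 0
G_B(22) = 0.
Combined Grundy value = 0 ⊕ 0 = 0.
A winning move leaves total XOR = 0, i.e. changes one component's Grundy value g to g ⊕ X where X is the current total.
Pile A: target g' = 0⊕0 = 0, but every legal move changes the Grundy value (mex property), so 0 moves.
Pile B: target g' = 0⊕0 = 0, but every legal move changes the Grundy value (mex property), so 0 moves.

0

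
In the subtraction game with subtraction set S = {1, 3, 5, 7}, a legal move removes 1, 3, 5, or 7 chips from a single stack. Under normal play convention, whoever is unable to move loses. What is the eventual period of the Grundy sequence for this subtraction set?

2

n :  0  1  2  3  4  5  6  7  8  9 10 11 12 13 14
G :  0  1  0  1  0  1  0  1  0  1  0  1  0  1  0
G(n+2) = G(n) holds for n = 0,…,6 (a full window of length max(S) = 7), so the sequence is purely periodic with period 2.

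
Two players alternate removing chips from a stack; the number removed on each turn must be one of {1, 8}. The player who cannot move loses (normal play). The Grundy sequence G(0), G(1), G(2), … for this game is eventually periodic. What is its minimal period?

n :  0  1  2  3  4  5  6  7  8  9 10 11 12 13 14 15 16 17 18 19
G :  0  1  0  1  0  1  0  1  2  0  1  0  1  0  1  0  1  2  0  1
G(n+9) = G(n) holds for n = 0,…,7 (a full window of length max(S) = 8), so the sequence is purely periodic with period 9.

9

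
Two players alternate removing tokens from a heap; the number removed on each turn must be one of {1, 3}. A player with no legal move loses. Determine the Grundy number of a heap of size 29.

1

n :  0  1  2  3  4  5  6  7  8  9 10 11 12 13 14 15 16 17 18 19 20 21 22 23 24 25 26 27 28 29
G :  0  1  0  1  0  1  0  1  0  1  0  1  0  1  0  1  0  1  0  1  0  1  0  1  0  1  0  1  0  1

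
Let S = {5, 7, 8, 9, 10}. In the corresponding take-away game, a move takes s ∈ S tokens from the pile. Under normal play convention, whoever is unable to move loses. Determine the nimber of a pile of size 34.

n :  0  1  2  3  4  5  6  7  8  9 10 11 12 13 14 15 16 17 18 19 20 21 22 23 24 25 26 27 28 29 30 31 32 33 34
G :  0  0  0  0  0  1  1  1  1  1  2  2  2  2  2  0  0  0  0  0  1  1  1  1  1  2  2  2  2  2  0  0  0  0  0

0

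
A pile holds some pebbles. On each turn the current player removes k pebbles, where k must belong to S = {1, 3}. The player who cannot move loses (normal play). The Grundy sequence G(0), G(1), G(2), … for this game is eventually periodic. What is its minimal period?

G(0) = 0
G(1) = mex{0} = 1
G(2) = mex{1} = 0
G(3) = mex{0,0} = 1
G(4) = mex{1,1} = 0
G(5) = mex{0,0} = 1
G(6) = mex{1,1} = 0
G(7) = mex{0,0} = 1
G(8) = mex{1,1} = 0
G(9) = mex{0,0} = 1
G(10) = mex{1,1} = 0
G(11) = mex{0,0} = 1
G(12) = mex{1,1} = 0
G(13) = mex{0,0} = 1
G(14) = mex{1,1} = 0
G(n+2) = G(n) holds for n = 0,…,2 (a full window of length max(S) = 3), so the sequence is purely periodic with period 2.

2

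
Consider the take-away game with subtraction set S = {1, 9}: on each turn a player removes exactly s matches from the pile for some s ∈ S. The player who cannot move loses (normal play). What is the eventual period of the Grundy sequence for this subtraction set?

2

n :  0  1  2  3  4  5  6  7  8  9 10 11 12 13 14
G :  0  1  0  1  0  1  0  1  0  1  0  1  0  1  0
G(n+2) = G(n) holds for n = 0,…,8 (a full window of length max(S) = 9), so the sequence is purely periodic with period 2.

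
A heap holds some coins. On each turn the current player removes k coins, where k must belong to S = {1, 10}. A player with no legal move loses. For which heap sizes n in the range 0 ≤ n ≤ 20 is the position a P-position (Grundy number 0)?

G(0) = 0
G(1) = mex{0} = 1
G(2) = mex{1} = 0
G(3) = mex{0} = 1
G(4) = mex{1} = 0
G(5) = mex{0} = 1
G(6) = mex{1} = 0
G(7) = mex{0} = 1
G(8) = mex{1} = 0
G(9) = mex{0} = 1
G(10) = mex{1,0} = 2
G(11) = mex{2,1} = 0
G(12) = mex{0,0} = 1
G(13) = mex{1,1} = 0
G(14) = mex{0,0} = 1
G(15) = mex{1,1} = 0
G(16) = mex{0,0} = 1
G(17) = mex{1,1} = 0
G(18) = mex{0,0} = 1
G(19) = mex{1,1} = 0
G(20) = mex{0,2} = 1
P-positions are exactly the n with G(n) = 0.

0, 2, 4, 6, 8, 11, 13, 15, 17, 19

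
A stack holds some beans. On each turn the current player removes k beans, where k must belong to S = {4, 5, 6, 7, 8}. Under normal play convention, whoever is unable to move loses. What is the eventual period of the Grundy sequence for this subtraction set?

G(0) = 0
G(1) = mex{} = 0
G(2) = mex{} = 0
G(3) = mex{} = 0
G(4) = mex{0} = 1
G(5) = mex{0,0} = 1
G(6) = mex{0,0,0} = 1
G(7) = mex{0,0,0,0} = 1
G(8) = mex{1,0,0,0,0} = 2
G(9) = mex{1,1,0,0,0} = 2
G(10) = mex{1,1,1,0,0} = 2
G(11) = mex{1,1,1,1,0} = 2
G(12) = mex{2,1,1,1,1} = 0
G(13) = mex{2,2,1,1,1} = 0
G(14) = mex{2,2,2,1,1} = 0
G(15) = mex{2,2,2,2,1} = 0
G(16) = mex{0,2,2,2,2} = 1
G(17) = mex{0,0,2,2,2} = 1
G(18) = mex{0,0,0,2,2} = 1
G(19) = mex{0,0,0,0,2} = 1
G(20) = mex{1,0,0,0,0} = 2
G(21) = mex{1,1,0,0,0} = 2
G(22) = mex{1,1,1,0,0} = 2
G(23) = mex{1,1,1,1,0} = 2
G(24) = mex{2,1,1,1,1} = 0
G(25) = mex{2,2,1,1,1} = 0
G(n+12) = G(n) holds for n = 0,…,7 (a full window of length max(S) = 8), so the sequence is purely periodic with period 12.

12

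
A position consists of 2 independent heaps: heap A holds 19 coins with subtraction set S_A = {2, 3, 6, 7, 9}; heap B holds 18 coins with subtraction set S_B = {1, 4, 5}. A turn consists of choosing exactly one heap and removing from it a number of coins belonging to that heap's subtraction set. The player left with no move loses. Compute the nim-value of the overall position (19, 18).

1

Heap A, S = {2, 3, 6, 7, 9}:
n :  0  1  2  3  4  5  6  7  8  9 10 11 12 13 14 15 16 17 18 19
G :  0  0  1  1  2  0  3  1  2  2  3  3  4  0  5  1  4  0  0  1
G_A(19) = 1.
Heap B, S = {1, 4, 5}:
G(0) = 0
G(1) = mex{0} = 1
G(2) = mex{1} = 0
G(3) = mex{0} = 1
G(4) = mex{1,0} = 2
G(5) = mex{2,1,0} = 3
G(6) = mex{3,0,1} = 2
G(7) = mex{2,1,0} = 3
G(8) = mex{3,2,1} = 0
G(9) = mex{0,3,2} = 1
G(10) = mex{1,2,3} = 0
G(11) = mex{0,3,2} = 1
G(12) = mex{1,0,3} = 2
G(13) = mex{2,1,0} = 3
G(14) = mex{3,0,1} = 2
G(15) = mex{2,1,0} = 3
G(16) = mex{3,2,1} = 0
G(17) = mex{0,3,2} = 1
G(18) = mex{1,2,3} = 0
G_B(18) = 0.
Combined Grundy value = 1 ⊕ 0 = 1.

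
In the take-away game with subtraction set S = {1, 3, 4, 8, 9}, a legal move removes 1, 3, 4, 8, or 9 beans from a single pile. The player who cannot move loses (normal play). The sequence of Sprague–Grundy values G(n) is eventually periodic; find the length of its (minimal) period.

n :  0  1  2  3  4  5  6  7  8  9 10 11 12 13 14 15 16 17 18 19 20 21 22 23 24 25
G :  0  1  0  1  2  3  2  0  1  4  3  2  0  1  0  1  2  3  2  0  1  4  3  2  0  1
G(n+12) = G(n) holds for n = 0,…,8 (a full window of length max(S) = 9), so the sequence is purely periodic with period 12.

12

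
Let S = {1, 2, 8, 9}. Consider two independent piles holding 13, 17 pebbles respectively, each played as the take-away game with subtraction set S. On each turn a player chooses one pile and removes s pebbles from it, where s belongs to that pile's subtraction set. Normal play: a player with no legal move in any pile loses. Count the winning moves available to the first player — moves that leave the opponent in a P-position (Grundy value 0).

3

All piles use S = {1, 2, 8, 9}:
G(0) = 0
G(1) = mex{0} = 1
G(2) = mex{1,0} = 2
G(3) = mex{2,1} = 0
G(4) = mex{0,2} = 1
G(5) = mex{1,0} = 2
G(6) = mex{2,1} = 0
G(7) = mex{0,2} = 1
G(8) = mex{1,0,0} = 2
G(9) = mex{2,1,1,0} = 3
G(10) = mex{3,2,2,1} = 0
G(11) = mex{0,3,0,2} = 1
G(12) = mex{1,0,1,0} = 2
G(13) = mex{2,1,2,1} = 0
G(14) = mex{0,2,0,2} = 1
G(15) = mex{1,0,1,0} = 2
G(16) = mex{2,1,2,1} = 0
G(17) = mex{0,2,3,2} = 1
Pile A: G(13) = 0.
Pile B: G(17) = 1.
Combined Grundy value = 0 ⊕ 1 = 1.
A winning move leaves total XOR = 0, i.e. changes one component's Grundy value g to g ⊕ X where X is the current total.
Pile A: need g' = 0⊕1 = 1. Options: 13−1→G=2, 13−2→G=1, 13−8→G=2, 13−9→G=1. Hits: 2.
Pile B: need g' = 1⊕1 = 0. Options: 17−1→G=0, 17−2→G=2, 17−8→G=3, 17−9→G=2. Hits: 1.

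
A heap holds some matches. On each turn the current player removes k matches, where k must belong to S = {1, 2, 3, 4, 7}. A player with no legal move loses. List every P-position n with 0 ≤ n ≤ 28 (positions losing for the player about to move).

0, 5, 10, 15, 20, 25

G(0) = 0
G(1) = mex{0} = 1
G(2) = mex{1,0} = 2
G(3) = mex{2,1,0} = 3
G(4) = mex{3,2,1,0} = 4
G(5) = mex{4,3,2,1} = 0
G(6) = mex{0,4,3,2} = 1
G(7) = mex{1,0,4,3,0} = 2
G(8) = mex{2,1,0,4,1} = 3
G(9) = mex{3,2,1,0,2} = 4
G(10) = mex{4,3,2,1,3} = 0
G(11) = mex{0,4,3,2,4} = 1
G(12) = mex{1,0,4,3,0} = 2
G(13) = mex{2,1,0,4,1} = 3
G(14) = mex{3,2,1,0,2} = 4
G(15) = mex{4,3,2,1,3} = 0
G(16) = mex{0,4,3,2,4} = 1
G(17) = mex{1,0,4,3,0} = 2
G(18) = mex{2,1,0,4,1} = 3
G(19) = mex{3,2,1,0,2} = 4
G(20) = mex{4,3,2,1,3} = 0
G(21) = mex{0,4,3,2,4} = 1
G(22) = mex{1,0,4,3,0} = 2
G(23) = mex{2,1,0,4,1} = 3
G(24) = mex{3,2,1,0,2} = 4
G(25) = mex{4,3,2,1,3} = 0
G(26) = mex{0,4,3,2,4} = 1
G(27) = mex{1,0,4,3,0} = 2
G(28) = mex{2,1,0,4,1} = 3
P-positions are exactly the n with G(n) = 0.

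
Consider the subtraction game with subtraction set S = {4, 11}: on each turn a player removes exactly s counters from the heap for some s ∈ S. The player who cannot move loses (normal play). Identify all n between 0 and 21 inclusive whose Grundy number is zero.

n :  0  1  2  3  4  5  6  7  8  9 10 11 12 13 14 15 16 17 18 19 20 21
G :  0  0  0  0  1  1  1  1  0  0  0  2  1  1  1  0  0  0  0  1  1  1
P-positions are exactly the n with G(n) = 0.

0, 1, 2, 3, 8, 9, 10, 15, 16, 17, 18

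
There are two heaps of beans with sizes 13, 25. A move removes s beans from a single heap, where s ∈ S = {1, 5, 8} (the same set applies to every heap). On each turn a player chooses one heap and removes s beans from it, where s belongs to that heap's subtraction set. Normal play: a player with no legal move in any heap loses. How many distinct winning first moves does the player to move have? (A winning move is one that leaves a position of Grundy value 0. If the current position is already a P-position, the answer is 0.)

All heaps use S = {1, 5, 8}:
G(0) = 0
G(1) = mex{0} = 1
G(2) = mex{1} = 0
G(3) = mex{0} = 1
G(4) = mex{1} = 0
G(5) = mex{0,0} = 1
G(6) = mex{1,1} = 0
G(7) = mex{0,0} = 1
G(8) = mex{1,1,0} = 2
G(9) = mex{2,0,1} = 3
G(10) = mex{3,1,0} = 2
G(11) = mex{2,0,1} = 3
G(12) = mex{3,1,0} = 2
G(13) = mex{2,2,1} = 0
G(14) = mex{0,3,0} = 1
G(15) = mex{1,2,1} = 0
G(16) = mex{0,3,2} = 1
G(17) = mex{1,2,3} = 0
G(18) = mex{0,0,2} = 1
G(19) = mex{1,1,3} = 0
G(20) = mex{0,0,2} = 1
G(21) = mex{1,1,0} = 2
G(22) = mex{2,0,1} = 3
G(23) = mex{3,1,0} = 2
G(24) = mex{2,0,1} = 3
G(25) = mex{3,1,0} = 2
Heap A: G(13) = 0.
Heap B: G(25) = 2.
Combined Grundy value = 0 ⊕ 2 = 2.
A winning move leaves total XOR = 0, i.e. changes one component's Grundy value g to g ⊕ X where X is the current total.
Heap A: need g' = 0⊕2 = 2. Options: 13−1→G=2, 13−5→G=2, 13−8→G=1. Hits: 2.
Heap B: need g' = 2⊕2 = 0. Options: 25−1→G=3, 25−5→G=1, 25−8→G=0. Hits: 1.

3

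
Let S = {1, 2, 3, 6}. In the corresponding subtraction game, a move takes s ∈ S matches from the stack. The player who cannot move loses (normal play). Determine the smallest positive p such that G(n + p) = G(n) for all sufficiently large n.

G(0) = 0
G(1) = mex{0} = 1
G(2) = mex{1,0} = 2
G(3) = mex{2,1,0} = 3
G(4) = mex{3,2,1} = 0
G(5) = mex{0,3,2} = 1
G(6) = mex{1,0,3,0} = 2
G(7) = mex{2,1,0,1} = 3
G(8) = mex{3,2,1,2} = 0
G(9) = mex{0,3,2,3} = 1
G(10) = mex{1,0,3,0} = 2
G(11) = mex{2,1,0,1} = 3
G(12) = mex{3,2,1,2} = 0
G(13) = mex{0,3,2,3} = 1
G(14) = mex{1,0,3,0} = 2
G(n+4) = G(n) holds for n = 0,…,5 (a full window of length max(S) = 6), so the sequence is purely periodic with period 4.

4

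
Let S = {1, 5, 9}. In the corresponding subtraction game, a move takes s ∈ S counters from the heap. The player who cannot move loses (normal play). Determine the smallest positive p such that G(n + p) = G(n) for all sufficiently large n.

2

G(0) = 0
G(1) = mex{0} = 1
G(2) = mex{1} = 0
G(3) = mex{0} = 1
G(4) = mex{1} = 0
G(5) = mex{0,0} = 1
G(6) = mex{1,1} = 0
G(7) = mex{0,0} = 1
G(8) = mex{1,1} = 0
G(9) = mex{0,0,0} = 1
G(10) = mex{1,1,1} = 0
G(11) = mex{0,0,0} = 1
G(12) = mex{1,1,1} = 0
G(13) = mex{0,0,0} = 1
G(14) = mex{1,1,1} = 0
G(n+2) = G(n) holds for n = 0,…,8 (a full window of length max(S) = 9), so the sequence is purely periodic with period 2.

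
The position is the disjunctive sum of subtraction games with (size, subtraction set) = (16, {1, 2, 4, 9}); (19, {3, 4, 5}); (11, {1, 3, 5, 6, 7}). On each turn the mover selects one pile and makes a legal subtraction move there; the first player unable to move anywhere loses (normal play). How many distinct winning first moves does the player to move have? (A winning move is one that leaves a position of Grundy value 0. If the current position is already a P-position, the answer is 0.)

0

Pile A, S = {1, 2, 4, 9}:
G(0) = 0
G(1) = mex{0} = 1
G(2) = mex{1,0} = 2
G(3) = mex{2,1} = 0
G(4) = mex{0,2,0} = 1
G(5) = mex{1,0,1} = 2
G(6) = mex{2,1,2} = 0
G(7) = mex{0,2,0} = 1
G(8) = mex{1,0,1} = 2
G(9) = mex{2,1,2,0} = 3
G(10) = mex{3,2,0,1} = 4
G(11) = mex{4,3,1,2} = 0
G(12) = mex{0,4,2,0} = 1
G(13) = mex{1,0,3,1} = 2
G(14) = mex{2,1,4,2} = 0
G(15) = mex{0,2,0,0} = 1
G(16) = mex{1,0,1,1} = 2
G_A(16) = 2.
Pile B, S = {3, 4, 5}:
n :  0  1  2  3  4  5  6  7  8  9 10 11 12 13 14 15 16 17 18 19
G :  0  0  0  1  1  1  2  2  0  0  0  1  1  1  2  2  0  0  0  1
G_B(19) = 1.
Pile C, S = {1, 3, 5, 6, 7}:
n :  0  1  2  3  4  5  6  7  8  9 10 11
G :  0  1  0  1  0  1  2  3  2  3  2  3
G_C(11) = 3.
Combined Grundy value = 2 ⊕ 1 ⊕ 3 = 0.
A winning move leaves total XOR = 0, i.e. changes one component's Grundy value g to g ⊕ X where X is the current total.
Pile A: target g' = 2⊕0 = 2, but every legal move changes the Grundy value (mex property), so 0 moves.
Pile B: target g' = 1⊕0 = 1, but every legal move changes the Grundy value (mex property), so 0 moves.
Pile C: target g' = 3⊕0 = 3, but every legal move changes the Grundy value (mex property), so 0 moves.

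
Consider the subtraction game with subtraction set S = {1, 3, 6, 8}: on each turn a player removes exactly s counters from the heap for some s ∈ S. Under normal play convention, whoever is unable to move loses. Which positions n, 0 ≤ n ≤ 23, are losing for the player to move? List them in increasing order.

n :  0  1  2  3  4  5  6  7  8  9 10 11 12 13 14 15 16 17 18 19 20 21 22 23
G :  0  1  0  1  0  1  2  3  2  0  1  0  1  0  1  2  3  2  0  1  0  1  0  1
P-positions are exactly the n with G(n) = 0.

0, 2, 4, 9, 11, 13, 18, 20, 22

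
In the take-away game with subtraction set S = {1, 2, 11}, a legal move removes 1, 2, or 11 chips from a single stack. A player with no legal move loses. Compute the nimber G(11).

n :  0  1  2  3  4  5  6  7  8  9 10 11
G :  0  1  2  0  1  2  0  1  2  0  1  2

2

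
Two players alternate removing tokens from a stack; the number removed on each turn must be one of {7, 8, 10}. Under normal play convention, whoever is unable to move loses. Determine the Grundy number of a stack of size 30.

G(0) = 0
G(1) = mex{} = 0
G(2) = mex{} = 0
G(3) = mex{} = 0
G(4) = mex{} = 0
G(5) = mex{} = 0
G(6) = mex{} = 0
G(7) = mex{0} = 1
G(8) = mex{0,0} = 1
G(9) = mex{0,0} = 1
G(10) = mex{0,0,0} = 1
G(11) = mex{0,0,0} = 1
G(12) = mex{0,0,0} = 1
G(13) = mex{0,0,0} = 1
G(14) = mex{1,0,0} = 2
G(15) = mex{1,1,0} = 2
G(16) = mex{1,1,0} = 2
G(17) = mex{1,1,1} = 0
G(18) = mex{1,1,1} = 0
G(19) = mex{1,1,1} = 0
G(20) = mex{1,1,1} = 0
G(21) = mex{2,1,1} = 0
G(22) = mex{2,2,1} = 0
G(23) = mex{2,2,1} = 0
G(24) = mex{0,2,2} = 1
G(25) = mex{0,0,2} = 1
G(26) = mex{0,0,2} = 1
G(27) = mex{0,0,0} = 1
G(28) = mex{0,0,0} = 1
G(29) = mex{0,0,0} = 1
G(30) = mex{0,0,0} = 1

1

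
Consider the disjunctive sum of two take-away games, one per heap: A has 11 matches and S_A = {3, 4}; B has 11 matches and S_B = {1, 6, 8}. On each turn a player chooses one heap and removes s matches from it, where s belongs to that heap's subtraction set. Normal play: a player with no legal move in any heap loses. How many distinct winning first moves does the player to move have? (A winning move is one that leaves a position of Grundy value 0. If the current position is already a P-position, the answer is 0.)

5

Heap A, S = {3, 4}:
G(0) = 0
G(1) = mex{} = 0
G(2) = mex{} = 0
G(3) = mex{0} = 1
G(4) = mex{0,0} = 1
G(5) = mex{0,0} = 1
G(6) = mex{1,0} = 2
G(7) = mex{1,1} = 0
G(8) = mex{1,1} = 0
G(9) = mex{2,1} = 0
G(10) = mex{0,2} = 1
G(11) = mex{0,0} = 1
G_A(11) = 1.
Heap B, S = {1, 6, 8}:
n :  0  1  2  3  4  5  6  7  8  9 10 11
G :  0  1  0  1  0  1  2  0  1  0  1  0
G_B(11) = 0.
Combined Grundy value = 1 ⊕ 0 = 1.
A winning move leaves total XOR = 0, i.e. changes one component's Grundy value g to g ⊕ X where X is the current total.
Heap A: need g' = 1⊕1 = 0. Options: 11−3→G=0, 11−4→G=0. Hits: 2.
Heap B: need g' = 0⊕1 = 1. Options: 11−1→G=1, 11−6→G=1, 11−8→G=1. Hits: 3.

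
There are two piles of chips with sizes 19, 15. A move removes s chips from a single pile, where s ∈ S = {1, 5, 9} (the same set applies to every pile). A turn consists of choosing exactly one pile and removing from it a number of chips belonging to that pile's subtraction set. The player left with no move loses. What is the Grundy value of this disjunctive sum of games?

0

All piles use S = {1, 5, 9}:
n :  0  1  2  3  4  5  6  7  8  9 10 11 12 13 14 15 16 17 18 19
G :  0  1  0  1  0  1  0  1  0  1  0  1  0  1  0  1  0  1  0  1
Pile A: G(19) = 1.
Pile B: G(15) = 1.
Combined Grundy value = 1 ⊕ 1 = 0.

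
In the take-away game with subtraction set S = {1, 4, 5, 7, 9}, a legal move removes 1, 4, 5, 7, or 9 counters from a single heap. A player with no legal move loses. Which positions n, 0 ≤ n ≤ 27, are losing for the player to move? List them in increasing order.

0, 2, 8, 10, 16, 18, 24, 26

G(0) = 0
G(1) = mex{0} = 1
G(2) = mex{1} = 0
G(3) = mex{0} = 1
G(4) = mex{1,0} = 2
G(5) = mex{2,1,0} = 3
G(6) = mex{3,0,1} = 2
G(7) = mex{2,1,0,0} = 3
G(8) = mex{3,2,1,1} = 0
G(9) = mex{0,3,2,0,0} = 1
G(10) = mex{1,2,3,1,1} = 0
G(11) = mex{0,3,2,2,0} = 1
G(12) = mex{1,0,3,3,1} = 2
G(13) = mex{2,1,0,2,2} = 3
G(14) = mex{3,0,1,3,3} = 2
G(15) = mex{2,1,0,0,2} = 3
G(16) = mex{3,2,1,1,3} = 0
G(17) = mex{0,3,2,0,0} = 1
G(18) = mex{1,2,3,1,1} = 0
G(19) = mex{0,3,2,2,0} = 1
G(20) = mex{1,0,3,3,1} = 2
G(21) = mex{2,1,0,2,2} = 3
G(22) = mex{3,0,1,3,3} = 2
G(23) = mex{2,1,0,0,2} = 3
G(24) = mex{3,2,1,1,3} = 0
G(25) = mex{0,3,2,0,0} = 1
G(26) = mex{1,2,3,1,1} = 0
G(27) = mex{0,3,2,2,0} = 1
P-positions are exactly the n with G(n) = 0.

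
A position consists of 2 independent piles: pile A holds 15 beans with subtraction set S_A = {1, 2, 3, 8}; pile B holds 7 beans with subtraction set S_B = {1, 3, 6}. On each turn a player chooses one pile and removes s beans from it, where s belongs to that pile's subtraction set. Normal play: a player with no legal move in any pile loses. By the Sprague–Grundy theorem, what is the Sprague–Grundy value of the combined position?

1

Pile A, S = {1, 2, 3, 8}:
n :  0  1  2  3  4  5  6  7  8  9 10 11 12 13 14 15
G :  0  1  2  3  0  1  2  3  4  0  1  2  3  0  1  2
G_A(15) = 2.
Pile B, S = {1, 3, 6}:
n : 0 1 2 3 4 5 6 7
G : 0 1 0 1 0 1 2 3
G_B(7) = 3.
Combined Grundy value = 2 ⊕ 3 = 1.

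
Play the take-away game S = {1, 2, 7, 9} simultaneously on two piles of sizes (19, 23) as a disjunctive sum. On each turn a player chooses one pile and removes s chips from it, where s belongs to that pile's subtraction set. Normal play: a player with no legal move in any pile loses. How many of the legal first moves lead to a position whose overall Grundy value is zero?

3

All piles use S = {1, 2, 7, 9}:
n :  0  1  2  3  4  5  6  7  8  9 10 11 12 13 14 15 16 17 18 19 20 21 22 23
G :  0  1  2  0  1  2  0  1  2  3  4  0  1  2  0  1  2  0  1  2  3  4  0  1
Pile A: G(19) = 2.
Pile B: G(23) = 1.
Combined Grundy value = 2 ⊕ 1 = 3.
A winning move leaves total XOR = 0, i.e. changes one component's Grundy value g to g ⊕ X where X is the current total.
Pile A: need g' = 2⊕3 = 1. Options: 19−1→G=1, 19−2→G=0, 19−7→G=1, 19−9→G=4. Hits: 2.
Pile B: need g' = 1⊕3 = 2. Options: 23−1→G=0, 23−2→G=4, 23−7→G=2, 23−9→G=0. Hits: 1.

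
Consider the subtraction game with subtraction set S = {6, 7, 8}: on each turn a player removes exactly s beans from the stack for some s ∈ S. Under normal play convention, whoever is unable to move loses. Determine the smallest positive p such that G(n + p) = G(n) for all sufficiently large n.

14

n :  0  1  2  3  4  5  6  7  8  9 10 11 12 13 14 15 16 17 18 19 20 21 22 23 24 25 26 27 28 29
G :  0  0  0  0  0  0  1  1  1  1  1  1  2  2  0  0  0  0  0  0  1  1  1  1  1  1  2  2  0  0
G(n+14) = G(n) holds for n = 0,…,7 (a full window of length max(S) = 8), so the sequence is purely periodic with period 14.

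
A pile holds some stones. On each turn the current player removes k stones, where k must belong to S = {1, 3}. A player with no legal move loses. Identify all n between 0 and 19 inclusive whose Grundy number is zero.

G(0) = 0
G(1) = mex{0} = 1
G(2) = mex{1} = 0
G(3) = mex{0,0} = 1
G(4) = mex{1,1} = 0
G(5) = mex{0,0} = 1
G(6) = mex{1,1} = 0
G(7) = mex{0,0} = 1
G(8) = mex{1,1} = 0
G(9) = mex{0,0} = 1
G(10) = mex{1,1} = 0
G(11) = mex{0,0} = 1
G(12) = mex{1,1} = 0
G(13) = mex{0,0} = 1
G(14) = mex{1,1} = 0
G(15) = mex{0,0} = 1
G(16) = mex{1,1} = 0
G(17) = mex{0,0} = 1
G(18) = mex{1,1} = 0
G(19) = mex{0,0} = 1
P-positions are exactly the n with G(n) = 0.

0, 2, 4, 6, 8, 10, 12, 14, 16, 18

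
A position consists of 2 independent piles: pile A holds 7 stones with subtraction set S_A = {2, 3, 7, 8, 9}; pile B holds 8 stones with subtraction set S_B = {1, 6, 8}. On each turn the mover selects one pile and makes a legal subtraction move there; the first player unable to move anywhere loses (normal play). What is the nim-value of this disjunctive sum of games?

0

Pile A, S = {2, 3, 7, 8, 9}:
G(0) = 0
G(1) = mex{} = 0
G(2) = mex{0} = 1
G(3) = mex{0,0} = 1
G(4) = mex{1,0} = 2
G(5) = mex{1,1} = 0
G(6) = mex{2,1} = 0
G(7) = mex{0,2,0} = 1
G_A(7) = 1.
Pile B, S = {1, 6, 8}:
n : 0 1 2 3 4 5 6 7 8
G : 0 1 0 1 0 1 2 0 1
G_B(8) = 1.
Combined Grundy value = 1 ⊕ 1 = 0.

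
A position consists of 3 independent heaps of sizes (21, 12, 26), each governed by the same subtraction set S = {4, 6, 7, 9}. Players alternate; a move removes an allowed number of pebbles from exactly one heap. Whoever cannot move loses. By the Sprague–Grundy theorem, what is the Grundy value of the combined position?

All heaps use S = {4, 6, 7, 9}:
n :  0  1  2  3  4  5  6  7  8  9 10 11 12 13 14 15 16 17 18 19 20 21 22 23 24 25 26
G :  0  0  0  0  1  1  1  1  2  2  2  2  3  0  0  0  0  1  1  1  1  2  2  2  2  3  0
Heap A: G(21) = 2.
Heap B: G(12) = 3.
Heap C: G(26) = 0.
Combined Grundy value = 2 ⊕ 3 ⊕ 0 = 1.

1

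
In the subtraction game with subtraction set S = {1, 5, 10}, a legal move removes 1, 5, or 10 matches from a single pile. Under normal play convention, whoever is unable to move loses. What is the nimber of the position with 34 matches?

0

G(0) = 0
G(1) = mex{0} = 1
G(2) = mex{1} = 0
G(3) = mex{0} = 1
G(4) = mex{1} = 0
G(5) = mex{0,0} = 1
G(6) = mex{1,1} = 0
G(7) = mex{0,0} = 1
G(8) = mex{1,1} = 0
G(9) = mex{0,0} = 1
G(10) = mex{1,1,0} = 2
G(11) = mex{2,0,1} = 3
G(12) = mex{3,1,0} = 2
G(13) = mex{2,0,1} = 3
G(14) = mex{3,1,0} = 2
G(15) = mex{2,2,1} = 0
G(16) = mex{0,3,0} = 1
G(17) = mex{1,2,1} = 0
G(18) = mex{0,3,0} = 1
G(19) = mex{1,2,1} = 0
G(20) = mex{0,0,2} = 1
G(21) = mex{1,1,3} = 0
G(22) = mex{0,0,2} = 1
G(23) = mex{1,1,3} = 0
G(24) = mex{0,0,2} = 1
G(25) = mex{1,1,0} = 2
G(26) = mex{2,0,1} = 3
G(27) = mex{3,1,0} = 2
G(28) = mex{2,0,1} = 3
G(29) = mex{3,1,0} = 2
G(30) = mex{2,2,1} = 0
G(31) = mex{0,3,0} = 1
G(32) = mex{1,2,1} = 0
G(33) = mex{0,3,0} = 1
G(34) = mex{1,2,1} = 0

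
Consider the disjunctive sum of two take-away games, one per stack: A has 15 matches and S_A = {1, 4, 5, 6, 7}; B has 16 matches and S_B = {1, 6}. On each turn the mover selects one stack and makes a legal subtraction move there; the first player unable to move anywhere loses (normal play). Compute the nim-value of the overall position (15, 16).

3

Stack A, S = {1, 4, 5, 6, 7}:
n :  0  1  2  3  4  5  6  7  8  9 10 11 12 13 14 15
G :  0  1  0  1  2  3  2  3  4  5  0  1  0  1  2  3
G_A(15) = 3.
Stack B, S = {1, 6}:
n :  0  1  2  3  4  5  6  7  8  9 10 11 12 13 14 15 16
G :  0  1  0  1  0  1  2  0  1  0  1  0  1  2  0  1  0
G_B(16) = 0.
Combined Grundy value = 3 ⊕ 0 = 3.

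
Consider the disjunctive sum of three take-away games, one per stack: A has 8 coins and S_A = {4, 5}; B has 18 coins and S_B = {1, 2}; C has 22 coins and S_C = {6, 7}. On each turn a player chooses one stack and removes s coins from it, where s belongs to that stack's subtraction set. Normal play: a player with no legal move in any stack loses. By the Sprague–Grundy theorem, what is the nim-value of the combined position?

Stack A, S = {4, 5}:
n : 0 1 2 3 4 5 6 7 8
G : 0 0 0 0 1 1 1 1 2
G_A(8) = 2.
Stack B, S = {1, 2}:
n :  0  1  2  3  4  5  6  7  8  9 10 11 12 13 14 15 16 17 18
G :  0  1  2  0  1  2  0  1  2  0  1  2  0  1  2  0  1  2  0
G_B(18) = 0.
Stack C, S = {6, 7}:
G(0) = 0
G(1) = mex{} = 0
G(2) = mex{} = 0
G(3) = mex{} = 0
G(4) = mex{} = 0
G(5) = mex{} = 0
G(6) = mex{0} = 1
G(7) = mex{0,0} = 1
G(8) = mex{0,0} = 1
G(9) = mex{0,0} = 1
G(10) = mex{0,0} = 1
G(11) = mex{0,0} = 1
G(12) = mex{1,0} = 2
G(13) = mex{1,1} = 0
G(14) = mex{1,1} = 0
G(15) = mex{1,1} = 0
G(16) = mex{1,1} = 0
G(17) = mex{1,1} = 0
G(18) = mex{2,1} = 0
G(19) = mex{0,2} = 1
G(20) = mex{0,0} = 1
G(21) = mex{0,0} = 1
G(22) = mex{0,0} = 1
G_C(22) = 1.
Combined Grundy value = 2 ⊕ 0 ⊕ 1 = 3.

3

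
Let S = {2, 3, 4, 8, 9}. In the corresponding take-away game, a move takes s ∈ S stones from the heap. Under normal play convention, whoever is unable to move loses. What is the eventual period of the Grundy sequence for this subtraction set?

G(0) = 0
G(1) = mex{} = 0
G(2) = mex{0} = 1
G(3) = mex{0,0} = 1
G(4) = mex{1,0,0} = 2
G(5) = mex{1,1,0} = 2
G(6) = mex{2,1,1} = 0
G(7) = mex{2,2,1} = 0
G(8) = mex{0,2,2,0} = 1
G(9) = mex{0,0,2,0,0} = 1
G(10) = mex{1,0,0,1,0} = 2
G(11) = mex{1,1,0,1,1} = 2
G(12) = mex{2,1,1,2,1} = 0
G(13) = mex{2,2,1,2,2} = 0
G(14) = mex{0,2,2,0,2} = 1
G(15) = mex{0,0,2,0,0} = 1
G(16) = mex{1,0,0,1,0} = 2
G(n+6) = G(n) holds for n = 0,…,8 (a full window of length max(S) = 9), so the sequence is purely periodic with period 6.

6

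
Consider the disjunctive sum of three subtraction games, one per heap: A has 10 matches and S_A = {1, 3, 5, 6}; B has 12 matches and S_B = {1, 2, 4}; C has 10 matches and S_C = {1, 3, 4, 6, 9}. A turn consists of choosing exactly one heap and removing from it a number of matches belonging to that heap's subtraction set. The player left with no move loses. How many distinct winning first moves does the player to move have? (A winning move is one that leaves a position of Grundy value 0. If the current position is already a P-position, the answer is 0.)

5

Heap A, S = {1, 3, 5, 6}:
G(0) = 0
G(1) = mex{0} = 1
G(2) = mex{1} = 0
G(3) = mex{0,0} = 1
G(4) = mex{1,1} = 0
G(5) = mex{0,0,0} = 1
G(6) = mex{1,1,1,0} = 2
G(7) = mex{2,0,0,1} = 3
G(8) = mex{3,1,1,0} = 2
G(9) = mex{2,2,0,1} = 3
G(10) = mex{3,3,1,0} = 2
G_A(10) = 2.
Heap B, S = {1, 2, 4}:
G(0) = 0
G(1) = mex{0} = 1
G(2) = mex{1,0} = 2
G(3) = mex{2,1} = 0
G(4) = mex{0,2,0} = 1
G(5) = mex{1,0,1} = 2
G(6) = mex{2,1,2} = 0
G(7) = mex{0,2,0} = 1
G(8) = mex{1,0,1} = 2
G(9) = mex{2,1,2} = 0
G(10) = mex{0,2,0} = 1
G(11) = mex{1,0,1} = 2
G(12) = mex{2,1,2} = 0
G_B(12) = 0.
Heap C, S = {1, 3, 4, 6, 9}:
n :  0  1  2  3  4  5  6  7  8  9 10
G :  0  1  0  1  2  3  2  0  1  4  3
G_C(10) = 3.
Combined Grundy value = 2 ⊕ 0 ⊕ 3 = 1.
A winning move leaves total XOR = 0, i.e. changes one component's Grundy value g to g ⊕ X where X is the current total.
Heap A: need g' = 2⊕1 = 3. Options: 10−1→G=3, 10−3→G=3, 10−5→G=1, 10−6→G=0. Hits: 2.
Heap B: need g' = 0⊕1 = 1. Options: 12−1→G=2, 12−2→G=1, 12−4→G=2. Hits: 1.
Heap C: need g' = 3⊕1 = 2. Options: 10−1→G=4, 10−3→G=0, 10−4→G=2, 10−6→G=2, 10−9→G=1. Hits: 2.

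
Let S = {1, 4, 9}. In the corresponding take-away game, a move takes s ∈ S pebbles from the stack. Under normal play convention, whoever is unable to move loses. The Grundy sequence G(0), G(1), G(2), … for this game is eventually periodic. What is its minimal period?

G(0) = 0
G(1) = mex{0} = 1
G(2) = mex{1} = 0
G(3) = mex{0} = 1
G(4) = mex{1,0} = 2
G(5) = mex{2,1} = 0
G(6) = mex{0,0} = 1
G(7) = mex{1,1} = 0
G(8) = mex{0,2} = 1
G(9) = mex{1,0,0} = 2
G(10) = mex{2,1,1} = 0
G(11) = mex{0,0,0} = 1
G(12) = mex{1,1,1} = 0
G(13) = mex{0,2,2} = 1
G(14) = mex{1,0,0} = 2
G(15) = mex{2,1,1} = 0
G(n+5) = G(n) holds for n = 0,…,8 (a full window of length max(S) = 9), so the sequence is purely periodic with period 5.

5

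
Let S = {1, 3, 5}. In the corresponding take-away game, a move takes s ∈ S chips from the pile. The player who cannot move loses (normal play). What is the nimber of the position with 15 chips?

1

G(0) = 0
G(1) = mex{0} = 1
G(2) = mex{1} = 0
G(3) = mex{0,0} = 1
G(4) = mex{1,1} = 0
G(5) = mex{0,0,0} = 1
G(6) = mex{1,1,1} = 0
G(7) = mex{0,0,0} = 1
G(8) = mex{1,1,1} = 0
G(9) = mex{0,0,0} = 1
G(10) = mex{1,1,1} = 0
G(11) = mex{0,0,0} = 1
G(12) = mex{1,1,1} = 0
G(13) = mex{0,0,0} = 1
G(14) = mex{1,1,1} = 0
G(15) = mex{0,0,0} = 1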